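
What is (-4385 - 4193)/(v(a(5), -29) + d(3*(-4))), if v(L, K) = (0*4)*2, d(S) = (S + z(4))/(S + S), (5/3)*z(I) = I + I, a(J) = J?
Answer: -85780/3 ≈ -28593.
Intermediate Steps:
z(I) = 6*I/5 (z(I) = 3*(I + I)/5 = 3*(2*I)/5 = 6*I/5)
d(S) = (24/5 + S)/(2*S) (d(S) = (S + (6/5)*4)/(S + S) = (S + 24/5)/((2*S)) = (24/5 + S)*(1/(2*S)) = (24/5 + S)/(2*S))
v(L, K) = 0 (v(L, K) = 0*2 = 0)
(-4385 - 4193)/(v(a(5), -29) + d(3*(-4))) = (-4385 - 4193)/(0 + (24 + 5*(3*(-4)))/(10*((3*(-4))))) = -8578/(0 + (⅒)*(24 + 5*(-12))/(-12)) = -8578/(0 + (⅒)*(-1/12)*(24 - 60)) = -8578/(0 + (⅒)*(-1/12)*(-36)) = -8578/(0 + 3/10) = -8578/3/10 = -8578*10/3 = -85780/3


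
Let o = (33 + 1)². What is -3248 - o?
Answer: -4404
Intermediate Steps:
o = 1156 (o = 34² = 1156)
-3248 - o = -3248 - 1*1156 = -3248 - 1156 = -4404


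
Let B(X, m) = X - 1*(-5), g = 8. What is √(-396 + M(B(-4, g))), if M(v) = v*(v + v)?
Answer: I*√394 ≈ 19.849*I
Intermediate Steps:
B(X, m) = 5 + X (B(X, m) = X + 5 = 5 + X)
M(v) = 2*v² (M(v) = v*(2*v) = 2*v²)
√(-396 + M(B(-4, g))) = √(-396 + 2*(5 - 4)²) = √(-396 + 2*1²) = √(-396 + 2*1) = √(-396 + 2) = √(-394) = I*√394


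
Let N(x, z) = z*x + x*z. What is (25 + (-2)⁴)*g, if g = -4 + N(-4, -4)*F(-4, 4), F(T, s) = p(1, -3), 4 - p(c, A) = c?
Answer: 3772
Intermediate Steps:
p(c, A) = 4 - c
N(x, z) = 2*x*z (N(x, z) = x*z + x*z = 2*x*z)
F(T, s) = 3 (F(T, s) = 4 - 1*1 = 4 - 1 = 3)
g = 92 (g = -4 + (2*(-4)*(-4))*3 = -4 + 32*3 = -4 + 96 = 92)
(25 + (-2)⁴)*g = (25 + (-2)⁴)*92 = (25 + 16)*92 = 41*92 = 3772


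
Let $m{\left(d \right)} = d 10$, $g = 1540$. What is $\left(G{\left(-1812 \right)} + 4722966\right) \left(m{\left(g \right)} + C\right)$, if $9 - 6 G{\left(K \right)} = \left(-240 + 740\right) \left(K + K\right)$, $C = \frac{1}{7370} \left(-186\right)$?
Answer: $\frac{114064565334209}{1474} \approx 7.7384 \cdot 10^{10}$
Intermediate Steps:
$C = - \frac{93}{3685}$ ($C = \frac{1}{7370} \left(-186\right) = - \frac{93}{3685} \approx -0.025237$)
$G{\left(K \right)} = \frac{3}{2} - \frac{500 K}{3}$ ($G{\left(K \right)} = \frac{3}{2} - \frac{\left(-240 + 740\right) \left(K + K\right)}{6} = \frac{3}{2} - \frac{500 \cdot 2 K}{6} = \frac{3}{2} - \frac{1000 K}{6} = \frac{3}{2} - \frac{500 K}{3}$)
$m{\left(d \right)} = 10 d$
$\left(G{\left(-1812 \right)} + 4722966\right) \left(m{\left(g \right)} + C\right) = \left(\left(\frac{3}{2} - -302000\right) + 4722966\right) \left(10 \cdot 1540 - \frac{93}{3685}\right) = \left(\left(\frac{3}{2} + 302000\right) + 4722966\right) \left(15400 - \frac{93}{3685}\right) = \left(\frac{604003}{2} + 4722966\right) \frac{56748907}{3685} = \frac{10049935}{2} \cdot \frac{56748907}{3685} = \frac{114064565334209}{1474}$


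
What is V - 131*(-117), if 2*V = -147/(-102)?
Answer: 1042285/68 ≈ 15328.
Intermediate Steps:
V = 49/68 (V = (-147/(-102))/2 = (-147*(-1/102))/2 = (1/2)*(49/34) = 49/68 ≈ 0.72059)
V - 131*(-117) = 49/68 - 131*(-117) = 49/68 + 15327 = 1042285/68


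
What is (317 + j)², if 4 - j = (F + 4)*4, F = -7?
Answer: 110889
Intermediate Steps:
j = 16 (j = 4 - (-7 + 4)*4 = 4 - (-3)*4 = 4 - 1*(-12) = 4 + 12 = 16)
(317 + j)² = (317 + 16)² = 333² = 110889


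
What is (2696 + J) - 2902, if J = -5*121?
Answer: -811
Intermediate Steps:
J = -605
(2696 + J) - 2902 = (2696 - 605) - 2902 = 2091 - 2902 = -811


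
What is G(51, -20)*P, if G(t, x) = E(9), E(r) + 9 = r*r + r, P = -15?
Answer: -1215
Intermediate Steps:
E(r) = -9 + r + r**2 (E(r) = -9 + (r*r + r) = -9 + (r**2 + r) = -9 + (r + r**2) = -9 + r + r**2)
G(t, x) = 81 (G(t, x) = -9 + 9 + 9**2 = -9 + 9 + 81 = 81)
G(51, -20)*P = 81*(-15) = -1215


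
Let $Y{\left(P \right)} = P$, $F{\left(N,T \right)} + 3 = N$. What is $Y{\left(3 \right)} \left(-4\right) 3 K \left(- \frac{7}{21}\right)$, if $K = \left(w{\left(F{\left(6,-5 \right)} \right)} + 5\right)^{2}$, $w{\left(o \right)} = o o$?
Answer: $2352$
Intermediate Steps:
$F{\left(N,T \right)} = -3 + N$
$w{\left(o \right)} = o^{2}$
$K = 196$ ($K = \left(\left(-3 + 6\right)^{2} + 5\right)^{2} = \left(3^{2} + 5\right)^{2} = \left(9 + 5\right)^{2} = 14^{2} = 196$)
$Y{\left(3 \right)} \left(-4\right) 3 K \left(- \frac{7}{21}\right) = 3 \left(-4\right) 3 \cdot 196 \left(- \frac{7}{21}\right) = 3 \left(\left(-12\right) 196\right) \left(\left(-7\right) \frac{1}{21}\right) = 3 \left(-2352\right) \left(- \frac{1}{3}\right) = \left(-7056\right) \left(- \frac{1}{3}\right) = 2352$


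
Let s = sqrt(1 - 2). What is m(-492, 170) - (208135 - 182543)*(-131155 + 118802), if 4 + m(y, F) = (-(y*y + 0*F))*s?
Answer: 316137972 - 242064*I ≈ 3.1614e+8 - 2.4206e+5*I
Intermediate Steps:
s = I (s = sqrt(-1) = I ≈ 1.0*I)
m(y, F) = -4 - I*y**2 (m(y, F) = -4 + (-(y*y + 0*F))*I = -4 + (-(y**2 + 0))*I = -4 + (-y**2)*I = -4 - I*y**2)
m(-492, 170) - (208135 - 182543)*(-131155 + 118802) = (-4 - 1*I*(-492)**2) - (208135 - 182543)*(-131155 + 118802) = (-4 - 1*I*242064) - 25592*(-12353) = (-4 - 242064*I) - 1*(-316137976) = (-4 - 242064*I) + 316137976 = 316137972 - 242064*I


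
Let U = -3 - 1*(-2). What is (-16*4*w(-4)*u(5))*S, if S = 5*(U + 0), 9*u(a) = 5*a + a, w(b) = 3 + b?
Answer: -3200/3 ≈ -1066.7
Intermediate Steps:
U = -1 (U = -3 + 2 = -1)
u(a) = 2*a/3 (u(a) = (5*a + a)/9 = (6*a)/9 = 2*a/3)
S = -5 (S = 5*(-1 + 0) = 5*(-1) = -5)
(-16*4*w(-4)*u(5))*S = -16*4*(3 - 4)*(⅔)*5*(-5) = -16*4*(-1)*10/3*(-5) = -(-64)*10/3*(-5) = -16*(-40/3)*(-5) = (640/3)*(-5) = -3200/3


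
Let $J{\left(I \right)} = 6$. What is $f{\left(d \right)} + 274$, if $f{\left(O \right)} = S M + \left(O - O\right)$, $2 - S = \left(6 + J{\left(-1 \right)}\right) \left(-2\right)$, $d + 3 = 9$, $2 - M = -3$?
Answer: $404$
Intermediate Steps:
$M = 5$ ($M = 2 - -3 = 2 + 3 = 5$)
$d = 6$ ($d = -3 + 9 = 6$)
$S = 26$ ($S = 2 - \left(6 + 6\right) \left(-2\right) = 2 - 12 \left(-2\right) = 2 - -24 = 2 + 24 = 26$)
$f{\left(O \right)} = 130$ ($f{\left(O \right)} = 26 \cdot 5 + \left(O - O\right) = 130 + 0 = 130$)
$f{\left(d \right)} + 274 = 130 + 274 = 404$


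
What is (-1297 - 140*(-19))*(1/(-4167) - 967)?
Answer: -5492194870/4167 ≈ -1.3180e+6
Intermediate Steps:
(-1297 - 140*(-19))*(1/(-4167) - 967) = (-1297 + 2660)*(-1/4167 - 967) = 1363*(-4029490/4167) = -5492194870/4167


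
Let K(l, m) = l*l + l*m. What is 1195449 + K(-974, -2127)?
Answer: 4215823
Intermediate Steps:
K(l, m) = l**2 + l*m
1195449 + K(-974, -2127) = 1195449 - 974*(-974 - 2127) = 1195449 - 974*(-3101) = 1195449 + 3020374 = 4215823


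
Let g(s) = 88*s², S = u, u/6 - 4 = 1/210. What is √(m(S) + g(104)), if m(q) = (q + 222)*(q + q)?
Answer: √1180448502/35 ≈ 981.65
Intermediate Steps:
u = 841/35 (u = 24 + 6/210 = 24 + 6*(1/210) = 24 + 1/35 = 841/35 ≈ 24.029)
S = 841/35 ≈ 24.029
m(q) = 2*q*(222 + q) (m(q) = (222 + q)*(2*q) = 2*q*(222 + q))
√(m(S) + g(104)) = √(2*(841/35)*(222 + 841/35) + 88*104²) = √(2*(841/35)*(8611/35) + 88*10816) = √(14483702/1225 + 951808) = √(1180448502/1225) = √1180448502/35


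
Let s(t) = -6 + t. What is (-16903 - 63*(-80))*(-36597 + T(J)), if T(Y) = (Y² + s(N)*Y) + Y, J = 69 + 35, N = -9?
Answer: 323112531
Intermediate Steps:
J = 104
T(Y) = Y² - 14*Y (T(Y) = (Y² + (-6 - 9)*Y) + Y = (Y² - 15*Y) + Y = Y² - 14*Y)
(-16903 - 63*(-80))*(-36597 + T(J)) = (-16903 - 63*(-80))*(-36597 + 104*(-14 + 104)) = (-16903 + 5040)*(-36597 + 104*90) = -11863*(-36597 + 9360) = -11863*(-27237) = 323112531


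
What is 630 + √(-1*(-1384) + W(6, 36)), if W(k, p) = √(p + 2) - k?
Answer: 630 + √(1378 + √38) ≈ 667.20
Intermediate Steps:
W(k, p) = √(2 + p) - k
630 + √(-1*(-1384) + W(6, 36)) = 630 + √(-1*(-1384) + (√(2 + 36) - 1*6)) = 630 + √(1384 + (√38 - 6)) = 630 + √(1384 + (-6 + √38)) = 630 + √(1378 + √38)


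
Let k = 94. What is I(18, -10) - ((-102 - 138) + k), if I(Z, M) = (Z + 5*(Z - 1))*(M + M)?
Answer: -1914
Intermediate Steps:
I(Z, M) = 2*M*(-5 + 6*Z) (I(Z, M) = (Z + 5*(-1 + Z))*(2*M) = (Z + (-5 + 5*Z))*(2*M) = (-5 + 6*Z)*(2*M) = 2*M*(-5 + 6*Z))
I(18, -10) - ((-102 - 138) + k) = 2*(-10)*(-5 + 6*18) - ((-102 - 138) + 94) = 2*(-10)*(-5 + 108) - (-240 + 94) = 2*(-10)*103 - 1*(-146) = -2060 + 146 = -1914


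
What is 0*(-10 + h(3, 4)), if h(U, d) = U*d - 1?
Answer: 0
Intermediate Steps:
h(U, d) = -1 + U*d
0*(-10 + h(3, 4)) = 0*(-10 + (-1 + 3*4)) = 0*(-10 + (-1 + 12)) = 0*(-10 + 11) = 0*1 = 0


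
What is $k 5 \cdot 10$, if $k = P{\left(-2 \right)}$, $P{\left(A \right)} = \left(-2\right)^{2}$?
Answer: $200$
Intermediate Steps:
$P{\left(A \right)} = 4$
$k = 4$
$k 5 \cdot 10 = 4 \cdot 5 \cdot 10 = 20 \cdot 10 = 200$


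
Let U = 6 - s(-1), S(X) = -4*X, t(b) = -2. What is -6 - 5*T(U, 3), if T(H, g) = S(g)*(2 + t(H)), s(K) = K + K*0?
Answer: -6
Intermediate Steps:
s(K) = K (s(K) = K + 0 = K)
U = 7 (U = 6 - 1*(-1) = 6 + 1 = 7)
T(H, g) = 0 (T(H, g) = (-4*g)*(2 - 2) = -4*g*0 = 0)
-6 - 5*T(U, 3) = -6 - 5*0 = -6 + 0 = -6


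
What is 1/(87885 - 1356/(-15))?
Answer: 5/439877 ≈ 1.1367e-5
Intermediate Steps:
1/(87885 - 1356/(-15)) = 1/(87885 - 1356*(-1/15)) = 1/(87885 + 452/5) = 1/(439877/5) = 5/439877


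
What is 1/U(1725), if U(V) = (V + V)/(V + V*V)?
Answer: 863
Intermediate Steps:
U(V) = 2*V/(V + V**2) (U(V) = (2*V)/(V + V**2) = 2*V/(V + V**2))
1/U(1725) = 1/(2/(1 + 1725)) = 1/(2/1726) = 1/(2*(1/1726)) = 1/(1/863) = 863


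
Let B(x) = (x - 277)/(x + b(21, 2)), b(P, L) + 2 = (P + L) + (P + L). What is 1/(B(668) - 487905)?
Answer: -712/347387969 ≈ -2.0496e-6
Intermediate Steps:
b(P, L) = -2 + 2*L + 2*P (b(P, L) = -2 + ((P + L) + (P + L)) = -2 + ((L + P) + (L + P)) = -2 + (2*L + 2*P) = -2 + 2*L + 2*P)
B(x) = (-277 + x)/(44 + x) (B(x) = (x - 277)/(x + (-2 + 2*2 + 2*21)) = (-277 + x)/(x + (-2 + 4 + 42)) = (-277 + x)/(x + 44) = (-277 + x)/(44 + x))
1/(B(668) - 487905) = 1/((-277 + 668)/(44 + 668) - 487905) = 1/(391/712 - 487905) = 1/(-347387969/712) = -712/347387969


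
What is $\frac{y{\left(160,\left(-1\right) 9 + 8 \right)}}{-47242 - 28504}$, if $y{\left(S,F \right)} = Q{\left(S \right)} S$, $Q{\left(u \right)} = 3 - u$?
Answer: $\frac{12560}{37873} \approx 0.33163$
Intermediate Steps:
$y{\left(S,F \right)} = S \left(3 - S\right)$ ($y{\left(S,F \right)} = \left(3 - S\right) S = S \left(3 - S\right)$)
$\frac{y{\left(160,\left(-1\right) 9 + 8 \right)}}{-47242 - 28504} = \frac{160 \left(3 - 160\right)}{-47242 - 28504} = \frac{160 \left(-157\right)}{-75746} = \left(-25120\right) \left(- \frac{1}{75746}\right) = \frac{12560}{37873}$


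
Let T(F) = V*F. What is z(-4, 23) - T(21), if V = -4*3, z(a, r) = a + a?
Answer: 244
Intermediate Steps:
z(a, r) = 2*a
V = -12
T(F) = -12*F
z(-4, 23) - T(21) = 2*(-4) - (-12)*21 = -8 - 1*(-252) = -8 + 252 = 244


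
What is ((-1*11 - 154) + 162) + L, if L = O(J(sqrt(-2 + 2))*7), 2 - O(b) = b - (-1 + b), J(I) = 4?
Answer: -2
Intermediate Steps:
O(b) = 1 (O(b) = 2 - (b - (-1 + b)) = 2 - (b + (1 - b)) = 2 - 1*1 = 2 - 1 = 1)
L = 1
((-1*11 - 154) + 162) + L = ((-1*11 - 154) + 162) + 1 = ((-11 - 154) + 162) + 1 = (-165 + 162) + 1 = -3 + 1 = -2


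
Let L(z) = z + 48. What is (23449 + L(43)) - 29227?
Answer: -5687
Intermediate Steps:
L(z) = 48 + z
(23449 + L(43)) - 29227 = (23449 + (48 + 43)) - 29227 = (23449 + 91) - 29227 = 23540 - 29227 = -5687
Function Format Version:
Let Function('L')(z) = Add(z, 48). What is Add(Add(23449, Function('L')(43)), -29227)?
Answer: -5687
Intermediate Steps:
Function('L')(z) = Add(48, z)
Add(Add(23449, Function('L')(43)), -29227) = Add(Add(23449, Add(48, 43)), -29227) = Add(Add(23449, 91), -29227) = Add(23540, -29227) = -5687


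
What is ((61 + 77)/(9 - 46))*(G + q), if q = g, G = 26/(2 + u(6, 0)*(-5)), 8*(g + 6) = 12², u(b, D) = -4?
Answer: -20010/407 ≈ -49.165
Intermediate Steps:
g = 12 (g = -6 + (⅛)*12² = -6 + (⅛)*144 = -6 + 18 = 12)
G = 13/11 (G = 26/(2 - 4*(-5)) = 26/(2 + 20) = 26/22 = 26*(1/22) = 13/11 ≈ 1.1818)
q = 12
((61 + 77)/(9 - 46))*(G + q) = ((61 + 77)/(9 - 46))*(13/11 + 12) = (138/(-37))*(145/11) = (138*(-1/37))*(145/11) = -138/37*145/11 = -20010/407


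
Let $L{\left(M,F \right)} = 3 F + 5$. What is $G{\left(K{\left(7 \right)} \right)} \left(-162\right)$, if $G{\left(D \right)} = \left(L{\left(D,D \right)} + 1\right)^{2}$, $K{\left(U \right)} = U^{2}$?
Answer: $-3792258$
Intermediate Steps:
$L{\left(M,F \right)} = 5 + 3 F$
$G{\left(D \right)} = \left(6 + 3 D\right)^{2}$ ($G{\left(D \right)} = \left(\left(5 + 3 D\right) + 1\right)^{2} = \left(6 + 3 D\right)^{2}$)
$G{\left(K{\left(7 \right)} \right)} \left(-162\right) = 9 \left(2 + 7^{2}\right)^{2} \left(-162\right) = 9 \left(2 + 49\right)^{2} \left(-162\right) = 9 \cdot 51^{2} \left(-162\right) = 9 \cdot 2601 \left(-162\right) = 23409 \left(-162\right) = -3792258$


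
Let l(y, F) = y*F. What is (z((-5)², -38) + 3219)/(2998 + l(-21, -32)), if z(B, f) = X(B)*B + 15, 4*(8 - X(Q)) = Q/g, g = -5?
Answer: 13861/14680 ≈ 0.94421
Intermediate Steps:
X(Q) = 8 + Q/20 (X(Q) = 8 - Q/(4*(-5)) = 8 - Q*(-1)/(4*5) = 8 - (-1)*Q/20 = 8 + Q/20)
z(B, f) = 15 + B*(8 + B/20) (z(B, f) = (8 + B/20)*B + 15 = B*(8 + B/20) + 15 = 15 + B*(8 + B/20))
l(y, F) = F*y
(z((-5)², -38) + 3219)/(2998 + l(-21, -32)) = ((15 + (1/20)*(-5)²*(160 + (-5)²)) + 3219)/(2998 - 32*(-21)) = ((15 + (1/20)*25*(160 + 25)) + 3219)/(2998 + 672) = ((15 + (1/20)*25*185) + 3219)/3670 = ((15 + 925/4) + 3219)*(1/3670) = (985/4 + 3219)*(1/3670) = (13861/4)*(1/3670) = 13861/14680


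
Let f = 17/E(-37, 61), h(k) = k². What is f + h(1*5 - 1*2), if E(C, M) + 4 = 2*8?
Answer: 125/12 ≈ 10.417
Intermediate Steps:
E(C, M) = 12 (E(C, M) = -4 + 2*8 = -4 + 16 = 12)
f = 17/12 ≈ 1.4167
f + h(1*5 - 1*2) = 17/12 + (1*5 - 1*2)² = 17/12 + (5 - 2)² = 17/12 + 3² = 17/12 + 9 = 125/12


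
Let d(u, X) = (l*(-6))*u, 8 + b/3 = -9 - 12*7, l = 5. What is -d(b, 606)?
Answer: -9090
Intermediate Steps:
b = -303 (b = -24 + 3*(-9 - 12*7) = -24 + 3*(-9 - 84) = -24 + 3*(-93) = -24 - 279 = -303)
d(u, X) = -30*u (d(u, X) = (5*(-6))*u = -30*u)
-d(b, 606) = -(-30)*(-303) = -1*9090 = -9090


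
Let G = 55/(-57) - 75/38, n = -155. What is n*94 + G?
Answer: -1661315/114 ≈ -14573.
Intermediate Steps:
G = -335/114 (G = 55*(-1/57) - 75*1/38 = -55/57 - 75/38 = -335/114 ≈ -2.9386)
n*94 + G = -155*94 - 335/114 = -14570 - 335/114 = -1661315/114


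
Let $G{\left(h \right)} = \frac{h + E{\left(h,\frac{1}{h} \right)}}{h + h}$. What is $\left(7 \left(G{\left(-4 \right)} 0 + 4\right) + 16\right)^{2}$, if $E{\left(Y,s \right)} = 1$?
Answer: $1936$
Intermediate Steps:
$G{\left(h \right)} = \frac{1 + h}{2 h}$ ($G{\left(h \right)} = \frac{h + 1}{h + h} = \frac{1 + h}{2 h}$)
$\left(7 \left(G{\left(-4 \right)} 0 + 4\right) + 16\right)^{2} = \left(7 \left(\frac{1 - 4}{2 \left(-4\right)} 0 + 4\right) + 16\right)^{2} = \left(7 \left(\frac{1}{2} \left(- \frac{1}{4}\right) \left(-3\right) 0 + 4\right) + 16\right)^{2} = \left(7 \left(\frac{3}{8} \cdot 0 + 4\right) + 16\right)^{2} = \left(7 \left(0 + 4\right) + 16\right)^{2} = \left(7 \cdot 4 + 16\right)^{2} = \left(28 + 16\right)^{2} = 44^{2} = 1936$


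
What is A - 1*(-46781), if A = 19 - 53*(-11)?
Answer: 47383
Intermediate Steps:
A = 602 (A = 19 + 583 = 602)
A - 1*(-46781) = 602 - 1*(-46781) = 602 + 46781 = 47383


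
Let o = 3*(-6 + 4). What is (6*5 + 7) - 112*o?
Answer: 709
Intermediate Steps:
o = -6 (o = 3*(-2) = -6)
(6*5 + 7) - 112*o = (6*5 + 7) - 112*(-6) = (30 + 7) + 672 = 37 + 672 = 709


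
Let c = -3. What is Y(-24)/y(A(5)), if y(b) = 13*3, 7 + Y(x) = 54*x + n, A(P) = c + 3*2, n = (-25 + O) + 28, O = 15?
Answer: -1285/39 ≈ -32.949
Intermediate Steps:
n = 18 (n = (-25 + 15) + 28 = -10 + 28 = 18)
A(P) = 3 (A(P) = -3 + 3*2 = -3 + 6 = 3)
Y(x) = 11 + 54*x (Y(x) = -7 + (54*x + 18) = -7 + (18 + 54*x) = 11 + 54*x)
y(b) = 39
Y(-24)/y(A(5)) = (11 + 54*(-24))/39 = (11 - 1296)*(1/39) = -1285*1/39 = -1285/39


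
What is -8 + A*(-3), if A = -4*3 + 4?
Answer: 16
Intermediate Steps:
A = -8 (A = -12 + 4 = -8)
-8 + A*(-3) = -8 - 8*(-3) = -8 + 24 = 16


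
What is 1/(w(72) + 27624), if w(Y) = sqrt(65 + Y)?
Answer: 27624/763085239 - sqrt(137)/763085239 ≈ 3.6185e-5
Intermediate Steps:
1/(w(72) + 27624) = 1/(sqrt(65 + 72) + 27624) = 1/(sqrt(137) + 27624) = 1/(27624 + sqrt(137))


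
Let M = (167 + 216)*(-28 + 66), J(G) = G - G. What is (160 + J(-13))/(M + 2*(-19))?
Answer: 40/3629 ≈ 0.011022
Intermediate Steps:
J(G) = 0
M = 14554 (M = 383*38 = 14554)
(160 + J(-13))/(M + 2*(-19)) = (160 + 0)/(14554 + 2*(-19)) = 160/(14554 - 38) = 160/14516 = 160*(1/14516) = 40/3629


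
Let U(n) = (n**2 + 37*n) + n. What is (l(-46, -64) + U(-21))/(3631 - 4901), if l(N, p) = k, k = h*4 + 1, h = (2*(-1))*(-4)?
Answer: 162/635 ≈ 0.25512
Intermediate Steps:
h = 8 (h = -2*(-4) = 8)
U(n) = n**2 + 38*n
k = 33 (k = 8*4 + 1 = 32 + 1 = 33)
l(N, p) = 33
(l(-46, -64) + U(-21))/(3631 - 4901) = (33 - 21*(38 - 21))/(3631 - 4901) = (33 - 21*17)/(-1270) = (33 - 357)*(-1/1270) = -324*(-1/1270) = 162/635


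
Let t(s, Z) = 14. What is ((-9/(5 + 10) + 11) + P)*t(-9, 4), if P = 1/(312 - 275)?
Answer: 27006/185 ≈ 145.98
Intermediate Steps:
P = 1/37 ≈ 0.027027
((-9/(5 + 10) + 11) + P)*t(-9, 4) = ((-9/(5 + 10) + 11) + 1/37)*14 = ((-9/15 + 11) + 1/37)*14 = ((-9*1/15 + 11) + 1/37)*14 = ((-⅗ + 11) + 1/37)*14 = (52/5 + 1/37)*14 = (1929/185)*14 = 27006/185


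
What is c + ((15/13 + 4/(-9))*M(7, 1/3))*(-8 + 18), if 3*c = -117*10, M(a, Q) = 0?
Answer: -390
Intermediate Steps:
c = -390 (c = (-117*10)/3 = (1/3)*(-1170) = -390)
c + ((15/13 + 4/(-9))*M(7, 1/3))*(-8 + 18) = -390 + ((15/13 + 4/(-9))*0)*(-8 + 18) = -390 + ((15*(1/13) + 4*(-1/9))*0)*10 = -390 + ((15/13 - 4/9)*0)*10 = -390 + ((83/117)*0)*10 = -390 + 0*10 = -390 + 0 = -390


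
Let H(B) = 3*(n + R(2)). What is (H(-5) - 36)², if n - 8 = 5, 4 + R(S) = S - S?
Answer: 81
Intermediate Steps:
R(S) = -4 (R(S) = -4 + (S - S) = -4 + 0 = -4)
n = 13 (n = 8 + 5 = 13)
H(B) = 27 (H(B) = 3*(13 - 4) = 3*9 = 27)
(H(-5) - 36)² = (27 - 36)² = (-9)² = 81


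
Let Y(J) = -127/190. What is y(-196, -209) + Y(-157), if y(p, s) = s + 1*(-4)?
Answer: -40597/190 ≈ -213.67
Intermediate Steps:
Y(J) = -127/190 (Y(J) = -127*1/190 = -127/190)
y(p, s) = -4 + s (y(p, s) = s - 4 = -4 + s)
y(-196, -209) + Y(-157) = (-4 - 209) - 127/190 = -213 - 127/190 = -40597/190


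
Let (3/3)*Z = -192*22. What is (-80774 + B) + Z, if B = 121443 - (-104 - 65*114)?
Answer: 43959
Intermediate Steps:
Z = -4224 (Z = -192*22 = -4224)
B = 128957 (B = 121443 - (-104 - 7410) = 121443 - 1*(-7514) = 121443 + 7514 = 128957)
(-80774 + B) + Z = (-80774 + 128957) - 4224 = 48183 - 4224 = 43959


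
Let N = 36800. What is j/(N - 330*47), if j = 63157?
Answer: 63157/21290 ≈ 2.9665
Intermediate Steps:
j/(N - 330*47) = 63157/(36800 - 330*47) = 63157/(36800 - 1*15510) = 63157/(36800 - 15510) = 63157/21290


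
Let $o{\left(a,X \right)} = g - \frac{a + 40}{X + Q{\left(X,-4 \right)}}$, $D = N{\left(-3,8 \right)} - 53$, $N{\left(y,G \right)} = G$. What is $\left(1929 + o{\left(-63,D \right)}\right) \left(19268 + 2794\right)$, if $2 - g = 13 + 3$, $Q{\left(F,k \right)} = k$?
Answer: $\frac{2069680344}{49} \approx 4.2238 \cdot 10^{7}$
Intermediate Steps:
$D = -45$ ($D = 8 - 53 = -45$)
$g = -14$ ($g = 2 - \left(13 + 3\right) = 2 - 16 = -14$)
$o{\left(a,X \right)} = -14 - \frac{40 + a}{-4 + X}$ ($o{\left(a,X \right)} = -14 - \frac{a + 40}{X - 4} = -14 - \frac{40 + a}{-4 + X}$)
$\left(1929 + o{\left(-63,D \right)}\right) \left(19268 + 2794\right) = \left(1929 + \frac{16 - -63 - -630}{-4 - 45}\right) \left(19268 + 2794\right) = \left(1929 + \frac{16 + 63 + 630}{-49}\right) 22062 = \left(1929 - \frac{709}{49}\right) 22062 = \frac{93812}{49} \cdot 22062 = \frac{2069680344}{49}$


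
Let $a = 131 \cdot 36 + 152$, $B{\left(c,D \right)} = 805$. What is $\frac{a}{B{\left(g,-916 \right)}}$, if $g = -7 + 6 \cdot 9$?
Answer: $\frac{4868}{805} \approx 6.0472$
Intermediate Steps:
$g = 47$ ($g = -7 + 54 = 47$)
$a = 4868$ ($a = 4716 + 152 = 4868$)
$\frac{a}{B{\left(g,-916 \right)}} = \frac{4868}{805}$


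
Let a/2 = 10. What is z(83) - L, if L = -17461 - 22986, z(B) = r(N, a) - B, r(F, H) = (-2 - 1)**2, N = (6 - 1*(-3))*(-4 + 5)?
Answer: 40373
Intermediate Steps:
a = 20 (a = 2*10 = 20)
N = 9 (N = (6 + 3)*1 = 9*1 = 9)
r(F, H) = 9 (r(F, H) = (-3)**2 = 9)
z(B) = 9 - B
L = -40447
z(83) - L = (9 - 1*83) - 1*(-40447) = (9 - 83) + 40447 = -74 + 40447 = 40373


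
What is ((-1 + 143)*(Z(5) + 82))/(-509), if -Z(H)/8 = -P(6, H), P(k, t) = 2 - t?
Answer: -8236/509 ≈ -16.181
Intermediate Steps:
Z(H) = 16 - 8*H (Z(H) = -(-8)*(2 - H) = -8*(-2 + H) = 16 - 8*H)
((-1 + 143)*(Z(5) + 82))/(-509) = ((-1 + 143)*((16 - 8*5) + 82))/(-509) = (142*((16 - 40) + 82))*(-1/509) = (142*(-24 + 82))*(-1/509) = (142*58)*(-1/509) = 8236*(-1/509) = -8236/509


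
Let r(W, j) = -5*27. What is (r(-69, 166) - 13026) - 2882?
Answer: -16043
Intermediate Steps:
r(W, j) = -135
(r(-69, 166) - 13026) - 2882 = (-135 - 13026) - 2882 = -13161 - 2882 = -16043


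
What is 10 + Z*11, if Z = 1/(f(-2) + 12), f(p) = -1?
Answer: 11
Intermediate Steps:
Z = 1/11 (Z = 1/(-1 + 12) = 1/11 ≈ 0.090909)
10 + Z*11 = 10 + (1/11)*11 = 10 + 1 = 11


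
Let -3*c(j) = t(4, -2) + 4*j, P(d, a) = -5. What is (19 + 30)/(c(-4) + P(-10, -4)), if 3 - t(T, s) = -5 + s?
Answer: -49/3 ≈ -16.333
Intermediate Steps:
t(T, s) = 8 - s (t(T, s) = 3 - (-5 + s) = 3 + (5 - s) = 8 - s)
c(j) = -10/3 - 4*j/3 (c(j) = -((8 - 1*(-2)) + 4*j)/3 = -((8 + 2) + 4*j)/3 = -(10 + 4*j)/3 = -10/3 - 4*j/3)
(19 + 30)/(c(-4) + P(-10, -4)) = (19 + 30)/((-10/3 - 4/3*(-4)) - 5) = 49/((-10/3 + 16/3) - 5) = 49/(2 - 5) = 49/(-3) = 49*(-1/3) = -49/3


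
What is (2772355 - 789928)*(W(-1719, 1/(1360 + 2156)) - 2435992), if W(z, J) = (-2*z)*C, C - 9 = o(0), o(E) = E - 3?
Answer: -4788282808428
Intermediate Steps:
o(E) = -3 + E
C = 6 (C = 9 + (-3 + 0) = 9 - 3 = 6)
W(z, J) = -12*z (W(z, J) = -2*z*6 = -12*z)
(2772355 - 789928)*(W(-1719, 1/(1360 + 2156)) - 2435992) = (2772355 - 789928)*(-12*(-1719) - 2435992) = 1982427*(20628 - 2435992) = 1982427*(-2415364) = -4788282808428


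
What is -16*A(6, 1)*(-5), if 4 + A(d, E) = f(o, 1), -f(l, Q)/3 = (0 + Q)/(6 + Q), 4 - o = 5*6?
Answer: -2480/7 ≈ -354.29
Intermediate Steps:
o = -26 (o = 4 - 5*6 = 4 - 1*30 = 4 - 30 = -26)
f(l, Q) = -3*Q/(6 + Q) (f(l, Q) = -3*(0 + Q)/(6 + Q) = -3*Q/(6 + Q))
A(d, E) = -31/7 (A(d, E) = -4 - 3*1/(6 + 1) = -4 - 3*1/7 = -4 - 3*1*1/7 = -4 - 3/7 = -31/7)
-16*A(6, 1)*(-5) = -16*(-31/7)*(-5) = (496/7)*(-5) = -2480/7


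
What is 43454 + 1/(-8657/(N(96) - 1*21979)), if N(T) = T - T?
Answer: 376203257/8657 ≈ 43457.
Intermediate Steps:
N(T) = 0
43454 + 1/(-8657/(N(96) - 1*21979)) = 43454 + 1/(-8657/(0 - 1*21979)) = 43454 + 1/(-8657/(0 - 21979)) = 43454 + 1/(-8657/(-21979)) = 43454 + 1/(-8657*(-1/21979)) = 43454 + 1/(8657/21979) = 43454 + 21979/8657 = 376203257/8657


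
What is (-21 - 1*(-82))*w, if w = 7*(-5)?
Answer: -2135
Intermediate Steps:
w = -35
(-21 - 1*(-82))*w = (-21 - 1*(-82))*(-35) = (-21 + 82)*(-35) = 61*(-35) = -2135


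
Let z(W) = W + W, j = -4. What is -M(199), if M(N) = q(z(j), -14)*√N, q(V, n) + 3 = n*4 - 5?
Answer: 64*√199 ≈ 902.83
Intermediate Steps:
z(W) = 2*W
q(V, n) = -8 + 4*n (q(V, n) = -3 + (n*4 - 5) = -3 + (4*n - 5) = -3 + (-5 + 4*n) = -8 + 4*n)
M(N) = -64*√N (M(N) = (-8 + 4*(-14))*√N = (-8 - 56)*√N = -64*√N)
-M(199) = -(-64)*√199 = 64*√199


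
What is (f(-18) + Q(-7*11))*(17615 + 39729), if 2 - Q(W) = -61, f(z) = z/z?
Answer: 3670016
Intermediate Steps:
f(z) = 1
Q(W) = 63 (Q(W) = 2 - 1*(-61) = 2 + 61 = 63)
(f(-18) + Q(-7*11))*(17615 + 39729) = (1 + 63)*(17615 + 39729) = 64*57344 = 3670016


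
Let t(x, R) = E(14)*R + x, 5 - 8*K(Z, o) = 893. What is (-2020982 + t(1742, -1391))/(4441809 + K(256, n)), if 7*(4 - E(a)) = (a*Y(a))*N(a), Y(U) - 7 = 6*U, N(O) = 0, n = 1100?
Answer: -1012402/2220849 ≈ -0.45586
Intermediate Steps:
K(Z, o) = -111 (K(Z, o) = 5/8 - 1/8*893 = 5/8 - 893/8 = -111)
Y(U) = 7 + 6*U
E(a) = 4 (E(a) = 4 - a*(7 + 6*a)*0/7 = 4 - 1/7*0 = 4 + 0 = 4)
t(x, R) = x + 4*R (t(x, R) = 4*R + x = x + 4*R)
(-2020982 + t(1742, -1391))/(4441809 + K(256, n)) = (-2020982 + (1742 + 4*(-1391)))/(4441809 - 111) = (-2020982 + (1742 - 5564))/4441698 = (-2020982 - 3822)*(1/4441698) = -2024804*1/4441698 = -1012402/2220849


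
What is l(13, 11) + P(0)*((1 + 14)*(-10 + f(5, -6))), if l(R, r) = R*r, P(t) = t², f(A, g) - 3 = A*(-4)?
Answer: 143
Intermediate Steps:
f(A, g) = 3 - 4*A (f(A, g) = 3 + A*(-4) = 3 - 4*A)
l(13, 11) + P(0)*((1 + 14)*(-10 + f(5, -6))) = 13*11 + 0²*((1 + 14)*(-10 + (3 - 4*5))) = 143 + 0*(15*(-10 + (3 - 20))) = 143 + 0*(15*(-10 - 17)) = 143 + 0*(15*(-27)) = 143 + 0*(-405) = 143 + 0 = 143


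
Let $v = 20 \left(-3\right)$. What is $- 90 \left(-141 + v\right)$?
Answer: $18090$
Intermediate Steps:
$v = -60$
$- 90 \left(-141 + v\right) = - 90 \left(-141 - 60\right) = \left(-90\right) \left(-201\right) = 18090$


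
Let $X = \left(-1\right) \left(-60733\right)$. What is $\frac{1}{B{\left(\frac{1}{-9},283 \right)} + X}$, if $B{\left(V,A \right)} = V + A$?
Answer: $\frac{9}{549143} \approx 1.6389 \cdot 10^{-5}$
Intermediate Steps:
$X = 60733$
$B{\left(V,A \right)} = A + V$
$\frac{1}{B{\left(\frac{1}{-9},283 \right)} + X} = \frac{1}{\left(283 + \frac{1}{-9}\right) + 60733} = \frac{1}{\left(283 - \frac{1}{9}\right) + 60733} = \frac{1}{\frac{2546}{9} + 60733} = \frac{1}{\frac{549143}{9}} = \frac{9}{549143}$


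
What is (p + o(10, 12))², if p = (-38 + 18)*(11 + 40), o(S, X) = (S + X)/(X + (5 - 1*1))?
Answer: 66406201/64 ≈ 1.0376e+6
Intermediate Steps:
o(S, X) = (S + X)/(4 + X) (o(S, X) = (S + X)/(X + (5 - 1)) = (S + X)/(X + 4) = (S + X)/(4 + X))
p = -1020 (p = -20*51 = -1020)
(p + o(10, 12))² = (-1020 + (10 + 12)/(4 + 12))² = (-1020 + 22/16)² = (-1020 + (1/16)*22)² = (-1020 + 11/8)² = (-8149/8)² = 66406201/64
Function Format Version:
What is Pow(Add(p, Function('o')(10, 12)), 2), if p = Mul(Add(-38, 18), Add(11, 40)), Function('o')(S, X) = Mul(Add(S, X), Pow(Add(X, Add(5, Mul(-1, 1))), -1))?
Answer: Rational(66406201, 64) ≈ 1.0376e+6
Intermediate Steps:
Function('o')(S, X) = Mul(Pow(Add(4, X), -1), Add(S, X)) (Function('o')(S, X) = Mul(Add(S, X), Pow(Add(X, Add(5, -1)), -1)) = Mul(Add(S, X), Pow(Add(X, 4), -1)) = Mul(Add(S, X), Pow(Add(4, X), -1)) = Mul(Pow(Add(4, X), -1), Add(S, X)))
p = -1020 (p = Mul(-20, 51) = -1020)
Pow(Add(p, Function('o')(10, 12)), 2) = Pow(Add(-1020, Mul(Pow(Add(4, 12), -1), Add(10, 12))), 2) = Pow(Add(-1020, Mul(Pow(16, -1), 22)), 2) = Pow(Add(-1020, Mul(Rational(1, 16), 22)), 2) = Pow(Add(-1020, Rational(11, 8)), 2) = Pow(Rational(-8149, 8), 2) = Rational(66406201, 64)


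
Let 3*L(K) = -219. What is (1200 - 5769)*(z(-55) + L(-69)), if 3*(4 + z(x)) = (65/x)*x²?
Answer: 5796538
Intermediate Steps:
L(K) = -73 (L(K) = (⅓)*(-219) = -73)
z(x) = -4 + 65*x/3 (z(x) = -4 + ((65/x)*x²)/3 = -4 + (65*x)/3 = -4 + 65*x/3)
(1200 - 5769)*(z(-55) + L(-69)) = (1200 - 5769)*((-4 + (65/3)*(-55)) - 73) = -4569*((-4 - 3575/3) - 73) = -4569*(-3587/3 - 73) = -4569*(-3806/3) = 5796538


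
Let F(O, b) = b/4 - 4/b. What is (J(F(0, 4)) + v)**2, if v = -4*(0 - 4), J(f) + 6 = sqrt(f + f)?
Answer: 100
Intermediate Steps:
F(O, b) = -4/b + b/4 (F(O, b) = b*(1/4) - 4/b = b/4 - 4/b = -4/b + b/4)
J(f) = -6 + sqrt(2)*sqrt(f) (J(f) = -6 + sqrt(f + f) = -6 + sqrt(2*f) = -6 + sqrt(2)*sqrt(f))
v = 16 (v = -4*(-4) = 16)
(J(F(0, 4)) + v)**2 = ((-6 + sqrt(2)*sqrt(-4/4 + (1/4)*4)) + 16)**2 = ((-6 + sqrt(2)*sqrt(-4*1/4 + 1)) + 16)**2 = ((-6 + sqrt(2)*sqrt(-1 + 1)) + 16)**2 = ((-6 + sqrt(2)*sqrt(0)) + 16)**2 = ((-6 + sqrt(2)*0) + 16)**2 = ((-6 + 0) + 16)**2 = (-6 + 16)**2 = 10**2 = 100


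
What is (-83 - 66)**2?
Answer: 22201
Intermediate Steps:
(-83 - 66)**2 = (-149)**2 = 22201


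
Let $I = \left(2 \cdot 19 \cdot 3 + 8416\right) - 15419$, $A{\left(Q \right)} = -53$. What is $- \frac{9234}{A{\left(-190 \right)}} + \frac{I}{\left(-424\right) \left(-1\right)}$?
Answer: $\frac{66983}{424} \approx 157.98$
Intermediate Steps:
$I = -6889$ ($I = \left(38 \cdot 3 + 8416\right) - 15419 = \left(114 + 8416\right) - 15419 = 8530 - 15419 = -6889$)
$- \frac{9234}{A{\left(-190 \right)}} + \frac{I}{\left(-424\right) \left(-1\right)} = - \frac{9234}{-53} - \frac{6889}{\left(-424\right) \left(-1\right)} = \left(-9234\right) \left(- \frac{1}{53}\right) - \frac{6889}{424} = \frac{9234}{53} - \frac{6889}{424} = \frac{66983}{424}$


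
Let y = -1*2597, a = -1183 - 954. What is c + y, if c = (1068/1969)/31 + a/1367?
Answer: -216823473248/83440313 ≈ -2598.5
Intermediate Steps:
a = -2137
c = -128980387/83440313 (c = (1068/1969)/31 - 2137/1367 = (1068*(1/1969))*(1/31) - 2137*1/1367 = (1068/1969)*(1/31) - 2137/1367 = 1068/61039 - 2137/1367 = -128980387/83440313 ≈ -1.5458)
y = -2597
c + y = -128980387/83440313 - 2597 = -216823473248/83440313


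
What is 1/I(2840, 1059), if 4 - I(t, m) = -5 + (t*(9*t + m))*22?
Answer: -1/1663155111 ≈ -6.0127e-10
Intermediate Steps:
I(t, m) = 9 - 22*t*(m + 9*t) (I(t, m) = 4 - (-5 + (t*(9*t + m))*22) = 4 - (-5 + (t*(m + 9*t))*22) = 4 - (-5 + 22*t*(m + 9*t)) = 4 + (5 - 22*t*(m + 9*t)) = 9 - 22*t*(m + 9*t))
1/I(2840, 1059) = 1/(9 - 198*2840² - 22*1059*2840) = 1/(9 - 198*8065600 - 66166320) = 1/(9 - 1596988800 - 66166320) = 1/(-1663155111) = -1/1663155111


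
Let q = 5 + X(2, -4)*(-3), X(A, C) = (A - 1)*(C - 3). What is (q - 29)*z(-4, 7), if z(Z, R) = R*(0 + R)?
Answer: -147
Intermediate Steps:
z(Z, R) = R² (z(Z, R) = R*R = R²)
X(A, C) = (-1 + A)*(-3 + C)
q = 26 (q = 5 + (3 - 1*(-4) - 3*2 + 2*(-4))*(-3) = 5 + (3 + 4 - 6 - 8)*(-3) = 5 - 7*(-3) = 5 + 21 = 26)
(q - 29)*z(-4, 7) = (26 - 29)*7² = -3*49 = -147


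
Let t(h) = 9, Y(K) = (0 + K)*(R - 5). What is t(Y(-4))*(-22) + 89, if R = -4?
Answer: -109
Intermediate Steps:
Y(K) = -9*K (Y(K) = (0 + K)*(-4 - 5) = K*(-9) = -9*K)
t(Y(-4))*(-22) + 89 = 9*(-22) + 89 = -198 + 89 = -109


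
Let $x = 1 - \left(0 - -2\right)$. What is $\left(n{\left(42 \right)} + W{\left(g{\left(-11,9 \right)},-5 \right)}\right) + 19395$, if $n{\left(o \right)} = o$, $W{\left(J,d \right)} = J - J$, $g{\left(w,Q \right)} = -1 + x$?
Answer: $19437$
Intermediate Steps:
$x = -1$ ($x = 1 - \left(0 + 2\right) = 1 - 2 = -1$)
$g{\left(w,Q \right)} = -2$ ($g{\left(w,Q \right)} = -1 - 1 = -2$)
$W{\left(J,d \right)} = 0$
$\left(n{\left(42 \right)} + W{\left(g{\left(-11,9 \right)},-5 \right)}\right) + 19395 = \left(42 + 0\right) + 19395 = 42 + 19395 = 19437$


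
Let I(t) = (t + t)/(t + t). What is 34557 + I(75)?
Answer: 34558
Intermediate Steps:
I(t) = 1 (I(t) = (2*t)/((2*t)) = (2*t)*(1/(2*t)) = 1)
34557 + I(75) = 34557 + 1 = 34558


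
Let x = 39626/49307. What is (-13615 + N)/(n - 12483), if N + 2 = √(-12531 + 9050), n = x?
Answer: 671413419/615459655 - 2909113*I/615459655 ≈ 1.0909 - 0.0047267*I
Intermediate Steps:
x = 39626/49307 (x = 39626*(1/49307) = 39626/49307 ≈ 0.80366)
n = 39626/49307 ≈ 0.80366
N = -2 + 59*I (N = -2 + √(-12531 + 9050) = -2 + √(-3481) = -2 + 59*I ≈ -2.0 + 59.0*I)
(-13615 + N)/(n - 12483) = (-13615 + (-2 + 59*I))/(39626/49307 - 12483) = (-13617 + 59*I)/(-615459655/49307) = (-13617 + 59*I)*(-49307/615459655) = 671413419/615459655 - 2909113*I/615459655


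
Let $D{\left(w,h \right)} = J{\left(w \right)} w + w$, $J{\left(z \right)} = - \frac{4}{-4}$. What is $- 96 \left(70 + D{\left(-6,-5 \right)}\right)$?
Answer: $-5568$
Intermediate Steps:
$J{\left(z \right)} = 1$ ($J{\left(z \right)} = \left(-4\right) \left(- \frac{1}{4}\right) = 1$)
$D{\left(w,h \right)} = 2 w$ ($D{\left(w,h \right)} = 1 w + w = w + w = 2 w$)
$- 96 \left(70 + D{\left(-6,-5 \right)}\right) = - 96 \left(70 + 2 \left(-6\right)\right) = - 96 \left(70 - 12\right) = \left(-96\right) 58 = -5568$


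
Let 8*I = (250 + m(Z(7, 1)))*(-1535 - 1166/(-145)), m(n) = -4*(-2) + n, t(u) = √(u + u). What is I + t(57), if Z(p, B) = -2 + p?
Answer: -58230567/1160 + √114 ≈ -50188.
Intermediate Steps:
t(u) = √2*√u (t(u) = √(2*u) = √2*√u)
m(n) = 8 + n
I = -58230567/1160 (I = ((250 + (8 + (-2 + 7)))*(-1535 - 1166/(-145)))/8 = ((250 + (8 + 5))*(-1535 - 1166*(-1/145)))/8 = ((250 + 13)*(-1535 + 1166/145))/8 = (263*(-221409/145))/8 = (⅛)*(-58230567/145) = -58230567/1160 ≈ -50199.)
I + t(57) = -58230567/1160 + √2*√57 = -58230567/1160 + √114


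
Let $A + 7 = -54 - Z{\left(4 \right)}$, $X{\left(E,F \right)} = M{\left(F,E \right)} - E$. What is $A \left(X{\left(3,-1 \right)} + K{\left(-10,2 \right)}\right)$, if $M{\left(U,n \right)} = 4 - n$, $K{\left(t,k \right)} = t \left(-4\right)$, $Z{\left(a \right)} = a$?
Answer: $-2470$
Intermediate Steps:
$K{\left(t,k \right)} = - 4 t$
$X{\left(E,F \right)} = 4 - 2 E$ ($X{\left(E,F \right)} = \left(4 - E\right) - E = 4 - 2 E$)
$A = -65$ ($A = -7 - 58 = -65$)
$A \left(X{\left(3,-1 \right)} + K{\left(-10,2 \right)}\right) = - 65 \left(\left(4 - 6\right) - -40\right) = - 65 \left(\left(4 - 6\right) + 40\right) = - 65 \left(-2 + 40\right) = \left(-65\right) 38 = -2470$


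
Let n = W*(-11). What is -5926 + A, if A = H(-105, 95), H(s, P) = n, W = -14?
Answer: -5772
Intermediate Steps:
n = 154 (n = -14*(-11) = 154)
H(s, P) = 154
A = 154
-5926 + A = -5926 + 154 = -5772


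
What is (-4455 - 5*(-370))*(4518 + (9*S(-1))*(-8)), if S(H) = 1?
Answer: -11581830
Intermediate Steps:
(-4455 - 5*(-370))*(4518 + (9*S(-1))*(-8)) = (-4455 - 5*(-370))*(4518 + (9*1)*(-8)) = (-4455 + 1850)*(4518 + 9*(-8)) = -2605*(4518 - 72) = -2605*4446 = -11581830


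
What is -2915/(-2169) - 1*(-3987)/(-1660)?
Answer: -3808903/3600540 ≈ -1.0579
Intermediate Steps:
-2915/(-2169) - 1*(-3987)/(-1660) = -2915*(-1/2169) + 3987*(-1/1660) = 2915/2169 - 3987/1660 = -3808903/3600540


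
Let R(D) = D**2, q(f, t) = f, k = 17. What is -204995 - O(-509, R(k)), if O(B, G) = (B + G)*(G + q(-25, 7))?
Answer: -146915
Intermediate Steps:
O(B, G) = (-25 + G)*(B + G) (O(B, G) = (B + G)*(G - 25) = (B + G)*(-25 + G) = (-25 + G)*(B + G))
-204995 - O(-509, R(k)) = -204995 - ((17**2)**2 - 25*(-509) - 25*17**2 - 509*17**2) = -204995 - (289**2 + 12725 - 25*289 - 509*289) = -204995 - (83521 + 12725 - 7225 - 147101) = -204995 - 1*(-58080) = -204995 + 58080 = -146915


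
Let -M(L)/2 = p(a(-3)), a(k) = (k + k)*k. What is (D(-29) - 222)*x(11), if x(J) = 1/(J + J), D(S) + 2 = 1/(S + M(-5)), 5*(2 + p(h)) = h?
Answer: -3279/322 ≈ -10.183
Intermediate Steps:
a(k) = 2*k² (a(k) = (2*k)*k = 2*k²)
p(h) = -2 + h/5
M(L) = -16/5 (M(L) = -2*(-2 + (2*(-3)²)/5) = -2*(-2 + (2*9)/5) = -2*(-2 + (⅕)*18) = -2*(-2 + 18/5) = -2*8/5 = -16/5)
D(S) = -2 + 1/(-16/5 + S) (D(S) = -2 + 1/(S - 16/5) = -2 + 1/(-16/5 + S))
x(J) = 1/(2*J)
(D(-29) - 222)*x(11) = ((37 - 10*(-29))/(-16 + 5*(-29)) - 222)*((½)/11) = ((37 + 290)/(-16 - 145) - 222)*((½)*(1/11)) = (327/(-161) - 222)*(1/22) = (-1/161*327 - 222)*(1/22) = (-327/161 - 222)*(1/22) = -36069/161*1/22 = -3279/322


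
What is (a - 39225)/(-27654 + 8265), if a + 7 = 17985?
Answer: 21247/19389 ≈ 1.0958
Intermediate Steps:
a = 17978 (a = -7 + 17985 = 17978)
(a - 39225)/(-27654 + 8265) = (17978 - 39225)/(-27654 + 8265) = -21247/(-19389) = -21247*(-1/19389) = 21247/19389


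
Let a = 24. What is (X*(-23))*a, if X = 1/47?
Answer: -552/47 ≈ -11.745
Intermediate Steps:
X = 1/47 ≈ 0.021277
(X*(-23))*a = ((1/47)*(-23))*24 = -23/47*24 = -552/47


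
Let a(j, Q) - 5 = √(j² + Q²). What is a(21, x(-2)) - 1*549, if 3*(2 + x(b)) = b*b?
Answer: -544 + √3973/3 ≈ -522.99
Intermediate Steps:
x(b) = -2 + b²/3 (x(b) = -2 + (b*b)/3 = -2 + b²/3)
a(j, Q) = 5 + √(Q² + j²) (a(j, Q) = 5 + √(j² + Q²) = 5 + √(Q² + j²))
a(21, x(-2)) - 1*549 = (5 + √((-2 + (⅓)*(-2)²)² + 21²)) - 1*549 = (5 + √((-2 + (⅓)*4)² + 441)) - 549 = (5 + √((-2 + 4/3)² + 441)) - 549 = (5 + √((-⅔)² + 441)) - 549 = (5 + √(4/9 + 441)) - 549 = (5 + √(3973/9)) - 549 = (5 + √3973/3) - 549 = -544 + √3973/3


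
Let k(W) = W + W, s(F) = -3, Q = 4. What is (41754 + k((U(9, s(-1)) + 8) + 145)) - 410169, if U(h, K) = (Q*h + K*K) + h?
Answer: -368001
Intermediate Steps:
U(h, K) = K² + 5*h (U(h, K) = (4*h + K*K) + h = (4*h + K²) + h = (K² + 4*h) + h = K² + 5*h)
k(W) = 2*W
(41754 + k((U(9, s(-1)) + 8) + 145)) - 410169 = (41754 + 2*((((-3)² + 5*9) + 8) + 145)) - 410169 = (41754 + 2*(((9 + 45) + 8) + 145)) - 410169 = (41754 + 2*((54 + 8) + 145)) - 410169 = (41754 + 2*(62 + 145)) - 410169 = (41754 + 2*207) - 410169 = (41754 + 414) - 410169 = 42168 - 410169 = -368001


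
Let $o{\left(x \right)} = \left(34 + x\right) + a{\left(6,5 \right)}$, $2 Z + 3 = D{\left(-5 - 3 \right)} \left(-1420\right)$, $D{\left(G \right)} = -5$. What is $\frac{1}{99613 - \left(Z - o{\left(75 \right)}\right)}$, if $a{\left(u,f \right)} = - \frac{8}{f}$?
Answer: $\frac{10}{961719} \approx 1.0398 \cdot 10^{-5}$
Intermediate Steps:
$Z = \frac{7097}{2}$ ($Z = - \frac{3}{2} + \frac{\left(-5\right) \left(-1420\right)}{2} = - \frac{3}{2} + \frac{1}{2} \cdot 7100 = - \frac{3}{2} + 3550 = \frac{7097}{2} \approx 3548.5$)
$o{\left(x \right)} = \frac{162}{5} + x$ ($o{\left(x \right)} = \left(34 + x\right) - \frac{8}{5} = \frac{162}{5} + x$)
$\frac{1}{99613 - \left(Z - o{\left(75 \right)}\right)} = \frac{1}{99613 + \left(\left(\frac{162}{5} + 75\right) - \frac{7097}{2}\right)} = \frac{1}{99613 + \left(\frac{537}{5} - \frac{7097}{2}\right)} = \frac{1}{99613 - \frac{34411}{10}} = \frac{1}{\frac{961719}{10}} = \frac{10}{961719}$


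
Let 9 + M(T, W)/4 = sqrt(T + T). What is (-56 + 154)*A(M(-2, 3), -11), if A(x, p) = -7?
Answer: -686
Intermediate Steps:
M(T, W) = -36 + 4*sqrt(2)*sqrt(T) (M(T, W) = -36 + 4*sqrt(T + T) = -36 + 4*sqrt(2*T) = -36 + 4*(sqrt(2)*sqrt(T)) = -36 + 4*sqrt(2)*sqrt(T))
(-56 + 154)*A(M(-2, 3), -11) = (-56 + 154)*(-7) = 98*(-7) = -686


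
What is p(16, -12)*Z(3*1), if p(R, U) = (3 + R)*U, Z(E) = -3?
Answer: 684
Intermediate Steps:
p(R, U) = U*(3 + R)
p(16, -12)*Z(3*1) = -12*(3 + 16)*(-3) = -12*19*(-3) = -228*(-3) = 684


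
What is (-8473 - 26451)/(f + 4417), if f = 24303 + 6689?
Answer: -34924/35409 ≈ -0.98630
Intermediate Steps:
f = 30992
(-8473 - 26451)/(f + 4417) = (-8473 - 26451)/(30992 + 4417) = -34924/35409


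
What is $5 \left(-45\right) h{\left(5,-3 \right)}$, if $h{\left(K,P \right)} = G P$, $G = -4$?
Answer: $-2700$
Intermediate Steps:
$h{\left(K,P \right)} = - 4 P$
$5 \left(-45\right) h{\left(5,-3 \right)} = 5 \left(-45\right) \left(\left(-4\right) \left(-3\right)\right) = \left(-225\right) 12 = -2700$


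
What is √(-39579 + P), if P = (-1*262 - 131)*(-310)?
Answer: 3*√9139 ≈ 286.79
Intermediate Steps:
P = 121830 (P = (-262 - 131)*(-310) = -393*(-310) = 121830)
√(-39579 + P) = √(-39579 + 121830) = √82251 = 3*√9139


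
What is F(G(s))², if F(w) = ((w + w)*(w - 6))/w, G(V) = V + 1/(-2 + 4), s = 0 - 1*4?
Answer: 361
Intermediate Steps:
s = -4 (s = 0 - 4 = -4)
G(V) = ½ + V (G(V) = V + 1/2 = V + ½ = ½ + V)
F(w) = -12 + 2*w (F(w) = ((2*w)*(-6 + w))/w = (2*w*(-6 + w))/w = -12 + 2*w)
F(G(s))² = (-12 + 2*(½ - 4))² = (-12 + 2*(-7/2))² = (-12 - 7)² = (-19)² = 361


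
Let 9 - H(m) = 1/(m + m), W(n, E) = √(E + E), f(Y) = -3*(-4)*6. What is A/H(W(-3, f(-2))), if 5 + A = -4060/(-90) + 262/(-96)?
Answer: 5383/1290 ≈ 4.1729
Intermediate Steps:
f(Y) = 72 (f(Y) = 12*6 = 72)
W(n, E) = √2*√E (W(n, E) = √(2*E) = √2*√E)
H(m) = 9 - 1/(2*m) (H(m) = 9 - 1/(m + m) = 9 - 1/(2*m))
A = 5383/144 (A = -5 + (-4060/(-90) + 262/(-96)) = -5 + (-4060*(-1/90) + 262*(-1/96)) = -5 + (406/9 - 131/48) = -5 + 6103/144 = 5383/144 ≈ 37.382)
A/H(W(-3, f(-2))) = 5383/(144*(9 - 1/(2*(√2*√72)))) = 5383/(144*(9 - 1/(2*(√2*(6*√2))))) = 5383/(144*(9 - ½/12)) = 5383/(144*(9 - ½*1/12)) = 5383/(144*(9 - 1/24)) = 5383/(144*(215/24)) = (5383/144)*(24/215) = 5383/1290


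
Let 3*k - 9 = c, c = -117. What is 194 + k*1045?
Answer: -37426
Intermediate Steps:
k = -36 (k = 3 + (1/3)*(-117) = 3 - 39 = -36)
194 + k*1045 = 194 - 36*1045 = 194 - 37620 = -37426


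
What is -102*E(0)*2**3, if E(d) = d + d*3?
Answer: 0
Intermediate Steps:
E(d) = 4*d (E(d) = d + 3*d = 4*d)
-102*E(0)*2**3 = -408*0*2**3 = -102*0*8 = 0*8 = 0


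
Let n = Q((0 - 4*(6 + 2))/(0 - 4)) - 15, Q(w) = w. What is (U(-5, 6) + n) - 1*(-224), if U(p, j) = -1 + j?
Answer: 222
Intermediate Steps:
n = -7 (n = (0 - 4*(6 + 2))/(0 - 4) - 15 = (0 - 4*8)/(-4) - 15 = (0 - 32)*(-¼) - 15 = -32*(-¼) - 15 = 8 - 15 = -7)
(U(-5, 6) + n) - 1*(-224) = ((-1 + 6) - 7) - 1*(-224) = (5 - 7) + 224 = -2 + 224 = 222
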